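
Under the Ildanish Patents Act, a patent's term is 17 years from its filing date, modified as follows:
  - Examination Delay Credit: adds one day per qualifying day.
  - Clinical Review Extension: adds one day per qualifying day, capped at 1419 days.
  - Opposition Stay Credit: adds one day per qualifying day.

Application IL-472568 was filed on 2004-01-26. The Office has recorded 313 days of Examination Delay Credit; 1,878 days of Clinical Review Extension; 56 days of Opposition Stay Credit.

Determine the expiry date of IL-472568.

Base term: filing date + 17 years → 26 January 2021.
Examination Delay Credit: +313 days → 5 December 2021.
Clinical Review Extension: 1878 days claimed exceeds the 1419-day cap, so +1419 days → 24 October 2025.
Opposition Stay Credit: +56 days → 19 December 2025.

December 19, 2025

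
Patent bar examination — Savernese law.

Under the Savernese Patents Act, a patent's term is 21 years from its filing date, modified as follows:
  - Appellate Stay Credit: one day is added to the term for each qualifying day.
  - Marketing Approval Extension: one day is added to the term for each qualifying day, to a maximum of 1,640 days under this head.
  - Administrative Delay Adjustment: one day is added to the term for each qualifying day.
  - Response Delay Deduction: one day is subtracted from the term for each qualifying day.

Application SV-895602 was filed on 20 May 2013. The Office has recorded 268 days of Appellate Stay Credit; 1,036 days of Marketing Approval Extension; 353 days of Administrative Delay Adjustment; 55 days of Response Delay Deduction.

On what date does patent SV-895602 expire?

Base term: filing date + 21 years → 20 May 2034.
Appellate Stay Credit: +268 days → 12 February 2035.
Marketing Approval Extension: 1036 days (within the 1640-day cap) → +1036 days → 14 December 2037.
Administrative Delay Adjustment: +353 days → 2 December 2038.
Response Delay Deduction: −55 days → 8 October 2038.

2038-10-08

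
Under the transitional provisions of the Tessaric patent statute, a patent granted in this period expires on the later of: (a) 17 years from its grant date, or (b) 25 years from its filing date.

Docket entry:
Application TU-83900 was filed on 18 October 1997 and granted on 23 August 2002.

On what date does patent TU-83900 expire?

2022-10-18

(a) grant + 17 years → 23 August 2019.
(b) filing + 25 years → 18 October 2022.
Later of the two: 18 October 2022.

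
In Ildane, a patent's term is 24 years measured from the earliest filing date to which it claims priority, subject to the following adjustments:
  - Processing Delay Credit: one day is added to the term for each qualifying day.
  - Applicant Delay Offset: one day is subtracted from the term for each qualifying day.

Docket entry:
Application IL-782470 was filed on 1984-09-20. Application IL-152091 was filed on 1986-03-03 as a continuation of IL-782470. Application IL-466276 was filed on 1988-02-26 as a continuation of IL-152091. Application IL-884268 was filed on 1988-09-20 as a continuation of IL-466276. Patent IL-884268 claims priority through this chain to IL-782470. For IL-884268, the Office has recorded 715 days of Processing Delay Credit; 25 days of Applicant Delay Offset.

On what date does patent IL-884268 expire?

August 11, 2010

Earliest priority filing: 20 September 1984.
Base term: 20 September 1984 + 24 years → 20 September 2008.
Processing Delay Credit: +715 days → 5 September 2010.
Applicant Delay Offset: −25 days → 11 August 2010.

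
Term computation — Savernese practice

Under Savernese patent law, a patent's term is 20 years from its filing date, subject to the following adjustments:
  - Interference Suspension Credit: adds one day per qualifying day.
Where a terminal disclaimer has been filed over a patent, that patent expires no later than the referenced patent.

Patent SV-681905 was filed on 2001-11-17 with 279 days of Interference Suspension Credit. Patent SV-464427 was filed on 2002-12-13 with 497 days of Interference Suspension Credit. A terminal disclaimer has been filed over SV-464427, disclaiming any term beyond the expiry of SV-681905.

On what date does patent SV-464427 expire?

August 23, 2022

Natural term of SV-464427:
  Base: filing + 20 years → 13 December 2022.
  Interference Suspension Credit: +497 days → 23 April 2024.
Expiry of referenced patent SV-681905:
  Base: filing + 20 years → 17 November 2021.
  Interference Suspension Credit: +279 days → 23 August 2022.
Terminal disclaimer: SV-464427 expires on the earlier of 23 April 2024 and 23 August 2022.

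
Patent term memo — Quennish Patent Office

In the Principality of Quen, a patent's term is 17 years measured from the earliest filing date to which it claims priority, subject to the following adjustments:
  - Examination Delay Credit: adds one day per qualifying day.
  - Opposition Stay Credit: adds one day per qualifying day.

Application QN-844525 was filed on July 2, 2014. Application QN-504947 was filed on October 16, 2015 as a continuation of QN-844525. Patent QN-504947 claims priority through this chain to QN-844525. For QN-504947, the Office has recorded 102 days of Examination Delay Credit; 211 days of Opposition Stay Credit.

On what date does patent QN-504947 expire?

Earliest priority filing: 2 July 2014.
Base term: 2 July 2014 + 17 years → 2 July 2031.
Examination Delay Credit: +102 days → 12 October 2031.
Opposition Stay Credit: +211 days → 10 May 2032.

2032-05-10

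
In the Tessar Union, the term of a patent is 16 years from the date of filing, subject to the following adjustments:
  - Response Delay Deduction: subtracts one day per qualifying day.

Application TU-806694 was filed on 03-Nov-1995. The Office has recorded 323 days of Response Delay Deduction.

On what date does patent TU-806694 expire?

Base term: filing date + 16 years → 3 November 2011.
Response Delay Deduction: −323 days → 15 December 2010.

2010-12-15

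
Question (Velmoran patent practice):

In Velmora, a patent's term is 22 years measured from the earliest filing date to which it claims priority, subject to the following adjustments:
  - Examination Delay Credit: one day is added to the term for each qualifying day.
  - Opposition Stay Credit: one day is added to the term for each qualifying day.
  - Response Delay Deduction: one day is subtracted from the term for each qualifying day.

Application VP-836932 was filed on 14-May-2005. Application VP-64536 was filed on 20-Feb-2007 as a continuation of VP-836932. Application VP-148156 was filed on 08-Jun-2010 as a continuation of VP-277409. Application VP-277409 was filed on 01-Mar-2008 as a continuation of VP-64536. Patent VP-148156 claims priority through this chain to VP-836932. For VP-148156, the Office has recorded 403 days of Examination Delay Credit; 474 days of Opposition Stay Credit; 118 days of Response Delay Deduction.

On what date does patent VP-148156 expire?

Earliest priority filing: 14 May 2005.
Base term: 14 May 2005 + 22 years → 14 May 2027.
Examination Delay Credit: +403 days → 20 June 2028.
Opposition Stay Credit: +474 days → 7 October 2029.
Response Delay Deduction: −118 days → 11 June 2029.

2029-06-11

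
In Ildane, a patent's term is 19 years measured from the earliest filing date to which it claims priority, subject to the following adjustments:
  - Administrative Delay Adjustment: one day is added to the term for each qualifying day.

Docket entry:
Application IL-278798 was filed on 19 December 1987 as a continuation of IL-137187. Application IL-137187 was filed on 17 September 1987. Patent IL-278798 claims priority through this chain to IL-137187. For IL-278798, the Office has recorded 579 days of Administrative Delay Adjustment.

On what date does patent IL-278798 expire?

2008-04-18

Earliest priority filing: 17 September 1987.
Base term: 17 September 1987 + 19 years → 17 September 2006.
Administrative Delay Adjustment: +579 days → 18 April 2008.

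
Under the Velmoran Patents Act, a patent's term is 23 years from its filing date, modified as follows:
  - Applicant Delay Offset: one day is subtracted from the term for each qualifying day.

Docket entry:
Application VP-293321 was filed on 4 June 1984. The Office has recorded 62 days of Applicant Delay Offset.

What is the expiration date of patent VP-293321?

April 3, 2007

Base term: filing date + 23 years → 4 June 2007.
Applicant Delay Offset: −62 days → 3 April 2007.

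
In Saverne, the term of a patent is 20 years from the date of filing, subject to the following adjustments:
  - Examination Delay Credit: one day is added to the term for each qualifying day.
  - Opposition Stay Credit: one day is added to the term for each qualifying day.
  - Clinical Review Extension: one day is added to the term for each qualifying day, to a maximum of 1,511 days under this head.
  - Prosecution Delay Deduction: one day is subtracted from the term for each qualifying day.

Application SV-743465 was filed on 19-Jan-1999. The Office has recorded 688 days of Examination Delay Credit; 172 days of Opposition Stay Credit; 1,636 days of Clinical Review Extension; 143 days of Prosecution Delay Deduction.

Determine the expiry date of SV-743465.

Base term: filing date + 20 years → 19 January 2019.
Examination Delay Credit: +688 days → 7 December 2020.
Opposition Stay Credit: +172 days → 28 May 2021.
Clinical Review Extension: 1636 days claimed exceeds the 1511-day cap, so +1511 days → 17 July 2025.
Prosecution Delay Deduction: −143 days → 24 February 2025.

February 24, 2025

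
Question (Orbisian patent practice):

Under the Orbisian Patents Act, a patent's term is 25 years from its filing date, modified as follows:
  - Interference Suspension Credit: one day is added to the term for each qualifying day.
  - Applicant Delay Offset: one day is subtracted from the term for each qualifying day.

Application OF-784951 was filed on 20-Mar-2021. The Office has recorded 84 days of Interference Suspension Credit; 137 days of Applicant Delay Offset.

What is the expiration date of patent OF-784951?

January 26, 2046

Base term: filing date + 25 years → 20 March 2046.
Interference Suspension Credit: +84 days → 12 June 2046.
Applicant Delay Offset: −137 days → 26 January 2046.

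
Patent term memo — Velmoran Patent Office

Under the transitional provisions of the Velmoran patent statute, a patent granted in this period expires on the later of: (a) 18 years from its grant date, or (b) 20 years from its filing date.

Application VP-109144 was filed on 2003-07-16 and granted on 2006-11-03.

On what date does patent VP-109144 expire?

(a) grant + 18 years → 3 November 2024.
(b) filing + 20 years → 16 July 2023.
Later of the two: 3 November 2024.

2024-11-03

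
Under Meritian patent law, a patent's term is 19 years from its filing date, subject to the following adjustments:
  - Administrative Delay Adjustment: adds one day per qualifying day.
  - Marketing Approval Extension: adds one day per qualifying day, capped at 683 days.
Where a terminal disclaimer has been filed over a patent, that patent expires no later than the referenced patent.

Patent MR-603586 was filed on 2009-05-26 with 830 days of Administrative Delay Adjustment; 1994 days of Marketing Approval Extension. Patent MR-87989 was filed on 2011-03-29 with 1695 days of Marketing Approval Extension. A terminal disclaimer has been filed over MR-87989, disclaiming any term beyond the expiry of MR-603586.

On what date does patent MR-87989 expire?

2032-02-10

Natural term of MR-87989:
  Base: filing + 19 years → 29 March 2030.
  Marketing Approval Extension: 1695 days claimed exceeds the 683-day cap, so +683 days → 10 February 2032.
Expiry of referenced patent MR-603586:
  Base: filing + 19 years → 26 May 2028.
  Administrative Delay Adjustment: +830 days → 3 September 2030.
  Marketing Approval Extension: 1994 days claimed exceeds the 683-day cap, so +683 days → 17 July 2032.
Terminal disclaimer: MR-87989 expires on the earlier of 10 February 2032 and 17 July 2032.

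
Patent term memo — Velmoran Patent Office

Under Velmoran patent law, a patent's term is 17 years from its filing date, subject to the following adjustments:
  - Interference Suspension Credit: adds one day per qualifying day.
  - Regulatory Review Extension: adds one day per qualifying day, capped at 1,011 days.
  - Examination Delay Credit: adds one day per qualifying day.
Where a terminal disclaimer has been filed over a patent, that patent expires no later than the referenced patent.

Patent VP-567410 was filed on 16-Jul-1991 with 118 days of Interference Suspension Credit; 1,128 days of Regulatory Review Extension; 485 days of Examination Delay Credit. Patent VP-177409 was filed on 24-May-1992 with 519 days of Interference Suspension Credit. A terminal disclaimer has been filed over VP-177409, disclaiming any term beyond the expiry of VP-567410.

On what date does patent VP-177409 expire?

Natural term of VP-177409:
  Base: filing + 17 years → 24 May 2009.
  Interference Suspension Credit: +519 days → 25 October 2010.
Expiry of referenced patent VP-567410:
  Base: filing + 17 years → 16 July 2008.
  Interference Suspension Credit: +118 days → 11 November 2008.
  Regulatory Review Extension: 1128 days claimed exceeds the 1011-day cap, so +1011 days → 19 August 2011.
  Examination Delay Credit: +485 days → 16 December 2012.
Terminal disclaimer: VP-177409 expires on the earlier of 25 October 2010 and 16 December 2012.

2010-10-25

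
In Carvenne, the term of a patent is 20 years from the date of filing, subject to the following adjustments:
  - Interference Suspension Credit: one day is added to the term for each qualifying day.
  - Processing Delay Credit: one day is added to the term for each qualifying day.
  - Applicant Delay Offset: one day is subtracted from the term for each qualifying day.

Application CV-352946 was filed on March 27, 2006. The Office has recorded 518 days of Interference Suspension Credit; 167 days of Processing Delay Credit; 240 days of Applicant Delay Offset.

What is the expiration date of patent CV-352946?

2027-06-15

Base term: filing date + 20 years → 27 March 2026.
Interference Suspension Credit: +518 days → 27 August 2027.
Processing Delay Credit: +167 days → 10 February 2028.
Applicant Delay Offset: −240 days → 15 June 2027.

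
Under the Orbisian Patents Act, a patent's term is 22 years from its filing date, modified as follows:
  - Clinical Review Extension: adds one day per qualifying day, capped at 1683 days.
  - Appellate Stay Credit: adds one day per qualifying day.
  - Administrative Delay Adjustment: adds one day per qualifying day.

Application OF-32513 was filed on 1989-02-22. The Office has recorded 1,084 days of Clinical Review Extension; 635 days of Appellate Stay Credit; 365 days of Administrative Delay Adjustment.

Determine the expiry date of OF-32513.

2016-11-06

Base term: filing date + 22 years → 22 February 2011.
Clinical Review Extension: 1084 days (within the 1683-day cap) → +1084 days → 10 February 2014.
Appellate Stay Credit: +635 days → 7 November 2015.
Administrative Delay Adjustment: +365 days → 6 November 2016.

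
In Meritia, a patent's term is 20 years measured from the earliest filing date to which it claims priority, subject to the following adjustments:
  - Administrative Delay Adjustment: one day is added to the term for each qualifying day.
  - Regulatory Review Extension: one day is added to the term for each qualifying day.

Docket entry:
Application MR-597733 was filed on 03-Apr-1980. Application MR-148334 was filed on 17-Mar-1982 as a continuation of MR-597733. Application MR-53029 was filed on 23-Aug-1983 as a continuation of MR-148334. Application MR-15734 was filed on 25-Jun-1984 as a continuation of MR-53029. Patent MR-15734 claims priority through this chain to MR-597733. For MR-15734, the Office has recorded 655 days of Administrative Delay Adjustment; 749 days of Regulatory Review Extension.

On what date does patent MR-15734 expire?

2004-02-06

Earliest priority filing: 3 April 1980.
Base term: 3 April 1980 + 20 years → 3 April 2000.
Administrative Delay Adjustment: +655 days → 18 January 2002.
Regulatory Review Extension: +749 days → 6 February 2004.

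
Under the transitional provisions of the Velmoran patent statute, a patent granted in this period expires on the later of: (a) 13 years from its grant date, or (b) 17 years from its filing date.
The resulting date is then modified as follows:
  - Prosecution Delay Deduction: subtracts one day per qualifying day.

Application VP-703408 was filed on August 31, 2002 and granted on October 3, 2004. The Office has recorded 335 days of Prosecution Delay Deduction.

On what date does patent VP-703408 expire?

September 30, 2018

(a) grant + 13 years → 3 October 2017.
(b) filing + 17 years → 31 August 2019.
Later of the two: 31 August 2019.
Prosecution Delay Deduction: −335 days → 30 September 2018.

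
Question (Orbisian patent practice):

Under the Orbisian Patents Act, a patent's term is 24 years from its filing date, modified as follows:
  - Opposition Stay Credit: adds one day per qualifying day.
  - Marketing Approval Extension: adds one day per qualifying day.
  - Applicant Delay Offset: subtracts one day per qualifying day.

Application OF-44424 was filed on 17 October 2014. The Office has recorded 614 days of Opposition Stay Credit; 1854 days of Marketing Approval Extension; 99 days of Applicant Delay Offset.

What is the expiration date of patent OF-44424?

Base term: filing date + 24 years → 17 October 2038.
Opposition Stay Credit: +614 days → 22 June 2040.
Marketing Approval Extension: +1854 days → 20 July 2045.
Applicant Delay Offset: −99 days → 12 April 2045.

2045-04-12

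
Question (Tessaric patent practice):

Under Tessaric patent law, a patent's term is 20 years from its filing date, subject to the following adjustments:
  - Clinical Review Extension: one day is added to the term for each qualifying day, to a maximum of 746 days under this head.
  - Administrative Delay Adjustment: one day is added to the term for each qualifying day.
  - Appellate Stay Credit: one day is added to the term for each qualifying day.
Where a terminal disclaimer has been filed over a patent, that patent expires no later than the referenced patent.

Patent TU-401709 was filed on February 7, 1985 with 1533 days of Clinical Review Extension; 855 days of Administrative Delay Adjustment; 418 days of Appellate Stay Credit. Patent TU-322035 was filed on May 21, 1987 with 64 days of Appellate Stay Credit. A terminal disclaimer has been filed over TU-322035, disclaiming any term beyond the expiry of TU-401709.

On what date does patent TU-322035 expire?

2007-07-24

Natural term of TU-322035:
  Base: filing + 20 years → 21 May 2007.
  Appellate Stay Credit: +64 days → 24 July 2007.
Expiry of referenced patent TU-401709:
  Base: filing + 20 years → 7 February 2005.
  Clinical Review Extension: 1533 days claimed exceeds the 746-day cap, so +746 days → 23 February 2007.
  Administrative Delay Adjustment: +855 days → 27 June 2009.
  Appellate Stay Credit: +418 days → 19 August 2010.
Terminal disclaimer: TU-322035 expires on the earlier of 24 July 2007 and 19 August 2010.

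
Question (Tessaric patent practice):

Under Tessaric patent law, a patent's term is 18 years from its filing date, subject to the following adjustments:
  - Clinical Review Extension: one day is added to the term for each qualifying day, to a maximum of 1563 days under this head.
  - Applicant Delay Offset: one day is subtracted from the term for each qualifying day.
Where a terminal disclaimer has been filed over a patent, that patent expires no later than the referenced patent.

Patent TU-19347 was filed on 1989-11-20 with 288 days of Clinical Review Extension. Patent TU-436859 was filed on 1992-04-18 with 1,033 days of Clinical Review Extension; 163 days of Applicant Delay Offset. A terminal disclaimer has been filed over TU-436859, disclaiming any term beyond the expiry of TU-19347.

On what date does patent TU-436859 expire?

Natural term of TU-436859:
  Base: filing + 18 years → 18 April 2010.
  Clinical Review Extension: 1033 days (within the 1563-day cap) → +1033 days → 14 February 2013.
  Applicant Delay Offset: −163 days → 4 September 2012.
Expiry of referenced patent TU-19347:
  Base: filing + 18 years → 20 November 2007.
  Clinical Review Extension: 288 days (within the 1563-day cap) → +288 days → 3 September 2008.
Terminal disclaimer: TU-436859 expires on the earlier of 4 September 2012 and 3 September 2008.

September 3, 2008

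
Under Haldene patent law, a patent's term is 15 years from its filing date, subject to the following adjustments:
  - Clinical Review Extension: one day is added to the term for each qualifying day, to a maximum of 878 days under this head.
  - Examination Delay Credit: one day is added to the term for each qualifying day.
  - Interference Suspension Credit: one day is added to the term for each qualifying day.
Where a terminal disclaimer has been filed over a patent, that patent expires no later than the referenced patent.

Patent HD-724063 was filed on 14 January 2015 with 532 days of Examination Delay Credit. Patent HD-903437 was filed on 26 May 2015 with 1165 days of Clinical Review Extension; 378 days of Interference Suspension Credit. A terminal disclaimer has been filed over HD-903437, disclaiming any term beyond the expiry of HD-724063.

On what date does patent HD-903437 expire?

2031-06-30

Natural term of HD-903437:
  Base: filing + 15 years → 26 May 2030.
  Clinical Review Extension: 1165 days claimed exceeds the 878-day cap, so +878 days → 20 October 2032.
  Interference Suspension Credit: +378 days → 2 November 2033.
Expiry of referenced patent HD-724063:
  Base: filing + 15 years → 14 January 2030.
  Examination Delay Credit: +532 days → 30 June 2031.
Terminal disclaimer: HD-903437 expires on the earlier of 2 November 2033 and 30 June 2031.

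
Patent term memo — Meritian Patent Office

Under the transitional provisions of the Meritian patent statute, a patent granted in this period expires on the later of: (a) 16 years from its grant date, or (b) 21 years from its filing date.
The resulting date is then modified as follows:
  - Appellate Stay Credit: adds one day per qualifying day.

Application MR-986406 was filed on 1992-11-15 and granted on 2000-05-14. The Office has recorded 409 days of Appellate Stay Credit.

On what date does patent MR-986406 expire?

(a) grant + 16 years → 14 May 2016.
(b) filing + 21 years → 15 November 2013.
Later of the two: 14 May 2016.
Appellate Stay Credit: +409 days → 27 June 2017.

June 27, 2017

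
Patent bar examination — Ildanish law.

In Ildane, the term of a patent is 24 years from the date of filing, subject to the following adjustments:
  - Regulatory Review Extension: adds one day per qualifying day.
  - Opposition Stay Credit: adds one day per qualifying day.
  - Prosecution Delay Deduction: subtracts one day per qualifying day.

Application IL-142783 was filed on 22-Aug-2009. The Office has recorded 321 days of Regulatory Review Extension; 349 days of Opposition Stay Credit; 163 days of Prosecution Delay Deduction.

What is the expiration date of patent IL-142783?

Base term: filing date + 24 years → 22 August 2033.
Regulatory Review Extension: +321 days → 9 July 2034.
Opposition Stay Credit: +349 days → 23 June 2035.
Prosecution Delay Deduction: −163 days → 11 January 2035.

2035-01-11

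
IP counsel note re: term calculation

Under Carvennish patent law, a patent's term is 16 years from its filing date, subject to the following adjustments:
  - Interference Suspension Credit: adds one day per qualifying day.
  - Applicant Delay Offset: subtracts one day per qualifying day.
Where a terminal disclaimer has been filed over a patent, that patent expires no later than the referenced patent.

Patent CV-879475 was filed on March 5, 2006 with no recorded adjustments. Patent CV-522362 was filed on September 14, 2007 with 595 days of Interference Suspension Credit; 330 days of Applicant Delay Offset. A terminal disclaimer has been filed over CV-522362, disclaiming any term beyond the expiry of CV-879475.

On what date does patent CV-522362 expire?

2022-03-05

Natural term of CV-522362:
  Base: filing + 16 years → 14 September 2023.
  Interference Suspension Credit: +595 days → 1 May 2025.
  Applicant Delay Offset: −330 days → 5 June 2024.
Expiry of referenced patent CV-879475:
  Base: filing + 16 years → 5 March 2022.
Terminal disclaimer: CV-522362 expires on the earlier of 5 June 2024 and 5 March 2022.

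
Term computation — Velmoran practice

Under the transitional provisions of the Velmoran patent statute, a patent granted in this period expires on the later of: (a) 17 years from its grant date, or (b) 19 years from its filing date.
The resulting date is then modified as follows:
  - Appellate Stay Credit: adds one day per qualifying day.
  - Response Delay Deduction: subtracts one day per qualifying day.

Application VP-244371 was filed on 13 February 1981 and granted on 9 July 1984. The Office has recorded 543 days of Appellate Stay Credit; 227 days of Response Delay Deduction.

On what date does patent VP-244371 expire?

(a) grant + 17 years → 9 July 2001.
(b) filing + 19 years → 13 February 2000.
Later of the two: 9 July 2001.
Appellate Stay Credit: +543 days → 3 January 2003.
Response Delay Deduction: −227 days → 21 May 2002.

May 21, 2002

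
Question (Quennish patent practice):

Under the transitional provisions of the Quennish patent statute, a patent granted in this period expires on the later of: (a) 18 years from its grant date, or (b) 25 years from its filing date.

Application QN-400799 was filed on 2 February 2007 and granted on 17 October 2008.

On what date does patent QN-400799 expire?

(a) grant + 18 years → 17 October 2026.
(b) filing + 25 years → 2 February 2032.
Later of the two: 2 February 2032.

2032-02-02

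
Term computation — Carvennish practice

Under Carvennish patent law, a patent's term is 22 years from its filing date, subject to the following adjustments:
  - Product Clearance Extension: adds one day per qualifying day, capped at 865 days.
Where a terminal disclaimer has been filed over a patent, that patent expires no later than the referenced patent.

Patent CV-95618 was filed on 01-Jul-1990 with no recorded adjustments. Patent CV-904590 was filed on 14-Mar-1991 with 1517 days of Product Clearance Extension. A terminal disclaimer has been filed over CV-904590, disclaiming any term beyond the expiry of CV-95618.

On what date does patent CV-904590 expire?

2012-07-01

Natural term of CV-904590:
  Base: filing + 22 years → 14 March 2013.
  Product Clearance Extension: 1517 days claimed exceeds the 865-day cap, so +865 days → 27 July 2015.
Expiry of referenced patent CV-95618:
  Base: filing + 22 years → 1 July 2012.
Terminal disclaimer: CV-904590 expires on the earlier of 27 July 2015 and 1 July 2012.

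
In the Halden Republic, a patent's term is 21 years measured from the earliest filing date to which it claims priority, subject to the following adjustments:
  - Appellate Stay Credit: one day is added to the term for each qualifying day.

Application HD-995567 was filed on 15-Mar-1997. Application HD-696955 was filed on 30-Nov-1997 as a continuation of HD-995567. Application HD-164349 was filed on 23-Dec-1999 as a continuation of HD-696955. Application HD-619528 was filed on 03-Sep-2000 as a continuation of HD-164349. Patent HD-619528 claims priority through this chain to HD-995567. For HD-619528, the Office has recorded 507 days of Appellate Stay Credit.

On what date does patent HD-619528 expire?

Earliest priority filing: 15 March 1997.
Base term: 15 March 1997 + 21 years → 15 March 2018.
Appellate Stay Credit: +507 days → 4 August 2019.

August 4, 2019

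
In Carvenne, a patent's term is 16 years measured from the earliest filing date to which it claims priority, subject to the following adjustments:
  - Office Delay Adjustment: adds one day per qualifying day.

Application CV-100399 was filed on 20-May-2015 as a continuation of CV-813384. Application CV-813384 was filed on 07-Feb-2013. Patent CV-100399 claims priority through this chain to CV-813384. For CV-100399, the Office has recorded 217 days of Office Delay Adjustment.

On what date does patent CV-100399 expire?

Earliest priority filing: 7 February 2013.
Base term: 7 February 2013 + 16 years → 7 February 2029.
Office Delay Adjustment: +217 days → 12 September 2029.

2029-09-12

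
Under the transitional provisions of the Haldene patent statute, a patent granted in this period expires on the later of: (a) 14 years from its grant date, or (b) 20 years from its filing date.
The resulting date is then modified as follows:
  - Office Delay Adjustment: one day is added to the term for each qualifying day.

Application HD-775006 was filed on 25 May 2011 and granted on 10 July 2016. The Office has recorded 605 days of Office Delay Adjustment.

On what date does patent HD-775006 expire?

(a) grant + 14 years → 10 July 2030.
(b) filing + 20 years → 25 May 2031.
Later of the two: 25 May 2031.
Office Delay Adjustment: +605 days → 19 January 2033.

2033-01-19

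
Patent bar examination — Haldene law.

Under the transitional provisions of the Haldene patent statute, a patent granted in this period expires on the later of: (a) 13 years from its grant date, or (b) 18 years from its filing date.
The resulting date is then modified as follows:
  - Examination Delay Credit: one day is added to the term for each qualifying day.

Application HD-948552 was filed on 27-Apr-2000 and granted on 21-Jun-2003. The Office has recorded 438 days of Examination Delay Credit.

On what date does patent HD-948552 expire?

(a) grant + 13 years → 21 June 2016.
(b) filing + 18 years → 27 April 2018.
Later of the two: 27 April 2018.
Examination Delay Credit: +438 days → 9 July 2019.

2019-07-09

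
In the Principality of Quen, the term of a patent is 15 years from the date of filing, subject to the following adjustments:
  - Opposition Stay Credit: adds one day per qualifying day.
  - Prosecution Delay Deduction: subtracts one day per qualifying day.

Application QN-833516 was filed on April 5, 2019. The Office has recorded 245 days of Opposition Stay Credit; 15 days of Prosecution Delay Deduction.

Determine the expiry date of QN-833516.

November 21, 2034

Base term: filing date + 15 years → 5 April 2034.
Opposition Stay Credit: +245 days → 6 December 2034.
Prosecution Delay Deduction: −15 days → 21 November 2034.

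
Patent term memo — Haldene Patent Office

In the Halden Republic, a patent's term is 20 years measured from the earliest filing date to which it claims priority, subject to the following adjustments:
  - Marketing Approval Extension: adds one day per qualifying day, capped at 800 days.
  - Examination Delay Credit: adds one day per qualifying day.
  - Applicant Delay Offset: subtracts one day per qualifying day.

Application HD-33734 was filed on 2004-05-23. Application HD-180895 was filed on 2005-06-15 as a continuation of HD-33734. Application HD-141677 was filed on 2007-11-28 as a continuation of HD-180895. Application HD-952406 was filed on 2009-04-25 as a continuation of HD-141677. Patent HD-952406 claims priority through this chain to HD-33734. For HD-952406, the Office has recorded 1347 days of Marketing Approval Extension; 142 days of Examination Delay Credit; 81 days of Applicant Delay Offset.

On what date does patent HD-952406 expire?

October 1, 2026

Earliest priority filing: 23 May 2004.
Base term: 23 May 2004 + 20 years → 23 May 2024.
Marketing Approval Extension: 1347 days claimed exceeds the 800-day cap, so +800 days → 1 August 2026.
Examination Delay Credit: +142 days → 21 December 2026.
Applicant Delay Offset: −81 days → 1 October 2026.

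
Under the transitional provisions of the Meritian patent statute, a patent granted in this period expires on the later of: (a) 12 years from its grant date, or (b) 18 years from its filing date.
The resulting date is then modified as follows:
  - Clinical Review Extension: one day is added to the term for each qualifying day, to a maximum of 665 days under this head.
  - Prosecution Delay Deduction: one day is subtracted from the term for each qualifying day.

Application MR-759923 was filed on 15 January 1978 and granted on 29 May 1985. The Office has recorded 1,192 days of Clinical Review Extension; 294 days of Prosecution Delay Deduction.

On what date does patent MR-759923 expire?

(a) grant + 12 years → 29 May 1997.
(b) filing + 18 years → 15 January 1996.
Later of the two: 29 May 1997.
Clinical Review Extension: 1192 days claimed exceeds the 665-day cap, so +665 days → 25 March 1999.
Prosecution Delay Deduction: −294 days → 4 June 1998.

June 4, 1998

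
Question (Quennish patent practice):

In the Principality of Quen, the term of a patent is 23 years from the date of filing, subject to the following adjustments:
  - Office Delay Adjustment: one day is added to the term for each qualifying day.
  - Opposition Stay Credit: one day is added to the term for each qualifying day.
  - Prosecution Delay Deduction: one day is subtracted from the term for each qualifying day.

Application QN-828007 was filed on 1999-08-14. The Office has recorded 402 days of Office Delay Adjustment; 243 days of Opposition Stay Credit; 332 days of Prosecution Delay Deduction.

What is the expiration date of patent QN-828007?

Base term: filing date + 23 years → 14 August 2022.
Office Delay Adjustment: +402 days → 20 September 2023.
Opposition Stay Credit: +243 days → 20 May 2024.
Prosecution Delay Deduction: −332 days → 23 June 2023.

June 23, 2023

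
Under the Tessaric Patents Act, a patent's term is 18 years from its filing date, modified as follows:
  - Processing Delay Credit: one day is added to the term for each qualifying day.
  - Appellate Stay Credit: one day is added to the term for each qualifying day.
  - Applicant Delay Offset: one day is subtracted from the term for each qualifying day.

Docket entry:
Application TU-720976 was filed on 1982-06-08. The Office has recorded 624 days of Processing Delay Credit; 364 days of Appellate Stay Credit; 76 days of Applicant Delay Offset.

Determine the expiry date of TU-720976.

Base term: filing date + 18 years → 8 June 2000.
Processing Delay Credit: +624 days → 22 February 2002.
Appellate Stay Credit: +364 days → 21 February 2003.
Applicant Delay Offset: −76 days → 7 December 2002.

2002-12-07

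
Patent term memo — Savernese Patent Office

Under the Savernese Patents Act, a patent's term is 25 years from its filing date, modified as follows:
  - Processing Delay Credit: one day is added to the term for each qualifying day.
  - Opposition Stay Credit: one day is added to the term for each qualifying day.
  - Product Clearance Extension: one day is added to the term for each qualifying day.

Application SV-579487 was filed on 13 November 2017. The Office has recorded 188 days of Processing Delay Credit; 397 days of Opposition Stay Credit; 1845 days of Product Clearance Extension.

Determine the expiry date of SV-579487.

2049-07-09

Base term: filing date + 25 years → 13 November 2042.
Processing Delay Credit: +188 days → 20 May 2043.
Opposition Stay Credit: +397 days → 20 June 2044.
Product Clearance Extension: +1845 days → 9 July 2049.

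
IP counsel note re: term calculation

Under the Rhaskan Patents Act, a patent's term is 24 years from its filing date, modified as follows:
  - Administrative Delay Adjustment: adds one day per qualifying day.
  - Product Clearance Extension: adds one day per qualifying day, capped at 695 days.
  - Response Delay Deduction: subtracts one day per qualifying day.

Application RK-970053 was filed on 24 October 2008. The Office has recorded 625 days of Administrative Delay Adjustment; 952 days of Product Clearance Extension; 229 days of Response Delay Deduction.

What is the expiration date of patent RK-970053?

2035-10-20

Base term: filing date + 24 years → 24 October 2032.
Administrative Delay Adjustment: +625 days → 11 July 2034.
Product Clearance Extension: 952 days claimed exceeds the 695-day cap, so +695 days → 5 June 2036.
Response Delay Deduction: −229 days → 20 October 2035.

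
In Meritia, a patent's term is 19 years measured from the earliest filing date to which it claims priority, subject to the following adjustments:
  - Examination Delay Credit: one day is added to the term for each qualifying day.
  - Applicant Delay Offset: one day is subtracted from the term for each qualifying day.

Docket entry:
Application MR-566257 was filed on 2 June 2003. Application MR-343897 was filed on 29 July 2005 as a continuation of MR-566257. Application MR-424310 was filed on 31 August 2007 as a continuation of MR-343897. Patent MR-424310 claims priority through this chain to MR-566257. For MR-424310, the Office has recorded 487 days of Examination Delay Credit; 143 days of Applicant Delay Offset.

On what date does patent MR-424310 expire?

Earliest priority filing: 2 June 2003.
Base term: 2 June 2003 + 19 years → 2 June 2022.
Examination Delay Credit: +487 days → 2 October 2023.
Applicant Delay Offset: −143 days → 12 May 2023.

2023-05-12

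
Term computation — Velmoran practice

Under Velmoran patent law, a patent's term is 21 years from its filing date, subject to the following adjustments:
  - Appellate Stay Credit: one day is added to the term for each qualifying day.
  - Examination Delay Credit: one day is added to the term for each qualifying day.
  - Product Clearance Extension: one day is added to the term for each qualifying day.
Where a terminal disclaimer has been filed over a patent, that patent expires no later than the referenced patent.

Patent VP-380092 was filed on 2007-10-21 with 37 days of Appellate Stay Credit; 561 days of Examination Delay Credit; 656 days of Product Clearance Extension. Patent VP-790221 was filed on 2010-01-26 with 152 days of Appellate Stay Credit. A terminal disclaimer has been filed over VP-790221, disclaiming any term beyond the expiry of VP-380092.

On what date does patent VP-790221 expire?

2031-06-27

Natural term of VP-790221:
  Base: filing + 21 years → 26 January 2031.
  Appellate Stay Credit: +152 days → 27 June 2031.
Expiry of referenced patent VP-380092:
  Base: filing + 21 years → 21 October 2028.
  Appellate Stay Credit: +37 days → 27 November 2028.
  Examination Delay Credit: +561 days → 11 June 2030.
  Product Clearance Extension: +656 days → 28 March 2032.
Terminal disclaimer: VP-790221 expires on the earlier of 27 June 2031 and 28 March 2032.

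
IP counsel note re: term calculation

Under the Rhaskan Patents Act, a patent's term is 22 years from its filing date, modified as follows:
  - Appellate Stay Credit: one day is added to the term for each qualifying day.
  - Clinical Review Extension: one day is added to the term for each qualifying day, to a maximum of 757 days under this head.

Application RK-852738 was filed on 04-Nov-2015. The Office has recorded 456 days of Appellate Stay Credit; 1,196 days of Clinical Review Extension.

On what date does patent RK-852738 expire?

Base term: filing date + 22 years → 4 November 2037.
Appellate Stay Credit: +456 days → 3 February 2039.
Clinical Review Extension: 1196 days claimed exceeds the 757-day cap, so +757 days → 1 March 2041.

2041-03-01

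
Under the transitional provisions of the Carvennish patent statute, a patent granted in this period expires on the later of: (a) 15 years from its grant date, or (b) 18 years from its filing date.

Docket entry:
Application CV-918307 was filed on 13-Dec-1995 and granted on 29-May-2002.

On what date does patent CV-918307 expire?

May 29, 2017

(a) grant + 15 years → 29 May 2017.
(b) filing + 18 years → 13 December 2013.
Later of the two: 29 May 2017.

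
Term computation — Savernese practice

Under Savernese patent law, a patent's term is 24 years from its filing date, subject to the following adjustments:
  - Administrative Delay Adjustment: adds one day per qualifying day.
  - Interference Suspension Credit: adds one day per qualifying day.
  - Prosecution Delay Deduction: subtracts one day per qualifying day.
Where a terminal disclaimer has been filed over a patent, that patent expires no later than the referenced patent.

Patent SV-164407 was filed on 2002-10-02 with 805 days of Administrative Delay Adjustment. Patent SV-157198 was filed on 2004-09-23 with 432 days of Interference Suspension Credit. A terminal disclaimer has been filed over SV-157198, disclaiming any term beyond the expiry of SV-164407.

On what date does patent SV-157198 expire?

2028-12-15

Natural term of SV-157198:
  Base: filing + 24 years → 23 September 2028.
  Interference Suspension Credit: +432 days → 29 November 2029.
Expiry of referenced patent SV-164407:
  Base: filing + 24 years → 2 October 2026.
  Administrative Delay Adjustment: +805 days → 15 December 2028.
Terminal disclaimer: SV-157198 expires on the earlier of 29 November 2029 and 15 December 2028.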